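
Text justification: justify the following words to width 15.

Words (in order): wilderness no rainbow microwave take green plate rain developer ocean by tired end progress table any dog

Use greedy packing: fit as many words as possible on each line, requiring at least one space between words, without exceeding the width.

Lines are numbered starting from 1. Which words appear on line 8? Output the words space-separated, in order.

Line 1: ['wilderness', 'no'] (min_width=13, slack=2)
Line 2: ['rainbow'] (min_width=7, slack=8)
Line 3: ['microwave', 'take'] (min_width=14, slack=1)
Line 4: ['green', 'plate'] (min_width=11, slack=4)
Line 5: ['rain', 'developer'] (min_width=14, slack=1)
Line 6: ['ocean', 'by', 'tired'] (min_width=14, slack=1)
Line 7: ['end', 'progress'] (min_width=12, slack=3)
Line 8: ['table', 'any', 'dog'] (min_width=13, slack=2)

Answer: table any dog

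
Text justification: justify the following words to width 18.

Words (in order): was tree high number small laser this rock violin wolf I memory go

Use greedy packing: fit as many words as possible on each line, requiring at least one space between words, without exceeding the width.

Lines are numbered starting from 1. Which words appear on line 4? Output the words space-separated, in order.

Line 1: ['was', 'tree', 'high'] (min_width=13, slack=5)
Line 2: ['number', 'small', 'laser'] (min_width=18, slack=0)
Line 3: ['this', 'rock', 'violin'] (min_width=16, slack=2)
Line 4: ['wolf', 'I', 'memory', 'go'] (min_width=16, slack=2)

Answer: wolf I memory go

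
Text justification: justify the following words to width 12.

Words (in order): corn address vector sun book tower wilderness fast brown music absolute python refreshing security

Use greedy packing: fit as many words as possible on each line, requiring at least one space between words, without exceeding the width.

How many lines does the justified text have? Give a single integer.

Line 1: ['corn', 'address'] (min_width=12, slack=0)
Line 2: ['vector', 'sun'] (min_width=10, slack=2)
Line 3: ['book', 'tower'] (min_width=10, slack=2)
Line 4: ['wilderness'] (min_width=10, slack=2)
Line 5: ['fast', 'brown'] (min_width=10, slack=2)
Line 6: ['music'] (min_width=5, slack=7)
Line 7: ['absolute'] (min_width=8, slack=4)
Line 8: ['python'] (min_width=6, slack=6)
Line 9: ['refreshing'] (min_width=10, slack=2)
Line 10: ['security'] (min_width=8, slack=4)
Total lines: 10

Answer: 10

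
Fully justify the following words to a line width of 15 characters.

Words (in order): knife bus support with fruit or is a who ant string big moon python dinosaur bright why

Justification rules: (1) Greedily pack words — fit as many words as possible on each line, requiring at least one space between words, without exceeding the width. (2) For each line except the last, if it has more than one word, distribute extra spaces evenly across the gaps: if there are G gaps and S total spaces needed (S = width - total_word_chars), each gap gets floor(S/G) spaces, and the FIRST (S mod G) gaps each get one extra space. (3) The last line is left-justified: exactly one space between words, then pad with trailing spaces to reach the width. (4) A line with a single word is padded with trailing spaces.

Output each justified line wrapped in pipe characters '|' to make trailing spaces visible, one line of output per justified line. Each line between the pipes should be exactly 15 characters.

Answer: |knife       bus|
|support    with|
|fruit  or  is a|
|who  ant string|
|big moon python|
|dinosaur bright|
|why            |

Derivation:
Line 1: ['knife', 'bus'] (min_width=9, slack=6)
Line 2: ['support', 'with'] (min_width=12, slack=3)
Line 3: ['fruit', 'or', 'is', 'a'] (min_width=13, slack=2)
Line 4: ['who', 'ant', 'string'] (min_width=14, slack=1)
Line 5: ['big', 'moon', 'python'] (min_width=15, slack=0)
Line 6: ['dinosaur', 'bright'] (min_width=15, slack=0)
Line 7: ['why'] (min_width=3, slack=12)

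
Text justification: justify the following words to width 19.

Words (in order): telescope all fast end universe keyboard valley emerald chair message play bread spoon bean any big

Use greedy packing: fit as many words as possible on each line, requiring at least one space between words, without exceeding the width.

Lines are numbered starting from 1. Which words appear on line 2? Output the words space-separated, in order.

Answer: end universe

Derivation:
Line 1: ['telescope', 'all', 'fast'] (min_width=18, slack=1)
Line 2: ['end', 'universe'] (min_width=12, slack=7)
Line 3: ['keyboard', 'valley'] (min_width=15, slack=4)
Line 4: ['emerald', 'chair'] (min_width=13, slack=6)
Line 5: ['message', 'play', 'bread'] (min_width=18, slack=1)
Line 6: ['spoon', 'bean', 'any', 'big'] (min_width=18, slack=1)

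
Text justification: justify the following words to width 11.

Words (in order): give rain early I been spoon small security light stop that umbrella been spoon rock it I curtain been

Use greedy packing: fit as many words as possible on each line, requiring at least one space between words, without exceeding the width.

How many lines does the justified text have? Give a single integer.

Answer: 12

Derivation:
Line 1: ['give', 'rain'] (min_width=9, slack=2)
Line 2: ['early', 'I'] (min_width=7, slack=4)
Line 3: ['been', 'spoon'] (min_width=10, slack=1)
Line 4: ['small'] (min_width=5, slack=6)
Line 5: ['security'] (min_width=8, slack=3)
Line 6: ['light', 'stop'] (min_width=10, slack=1)
Line 7: ['that'] (min_width=4, slack=7)
Line 8: ['umbrella'] (min_width=8, slack=3)
Line 9: ['been', 'spoon'] (min_width=10, slack=1)
Line 10: ['rock', 'it', 'I'] (min_width=9, slack=2)
Line 11: ['curtain'] (min_width=7, slack=4)
Line 12: ['been'] (min_width=4, slack=7)
Total lines: 12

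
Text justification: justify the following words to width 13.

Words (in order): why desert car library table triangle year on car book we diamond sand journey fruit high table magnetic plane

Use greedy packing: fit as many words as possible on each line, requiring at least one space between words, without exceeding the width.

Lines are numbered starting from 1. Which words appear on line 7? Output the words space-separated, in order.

Line 1: ['why', 'desert'] (min_width=10, slack=3)
Line 2: ['car', 'library'] (min_width=11, slack=2)
Line 3: ['table'] (min_width=5, slack=8)
Line 4: ['triangle', 'year'] (min_width=13, slack=0)
Line 5: ['on', 'car', 'book'] (min_width=11, slack=2)
Line 6: ['we', 'diamond'] (min_width=10, slack=3)
Line 7: ['sand', 'journey'] (min_width=12, slack=1)
Line 8: ['fruit', 'high'] (min_width=10, slack=3)
Line 9: ['table'] (min_width=5, slack=8)
Line 10: ['magnetic'] (min_width=8, slack=5)
Line 11: ['plane'] (min_width=5, slack=8)

Answer: sand journey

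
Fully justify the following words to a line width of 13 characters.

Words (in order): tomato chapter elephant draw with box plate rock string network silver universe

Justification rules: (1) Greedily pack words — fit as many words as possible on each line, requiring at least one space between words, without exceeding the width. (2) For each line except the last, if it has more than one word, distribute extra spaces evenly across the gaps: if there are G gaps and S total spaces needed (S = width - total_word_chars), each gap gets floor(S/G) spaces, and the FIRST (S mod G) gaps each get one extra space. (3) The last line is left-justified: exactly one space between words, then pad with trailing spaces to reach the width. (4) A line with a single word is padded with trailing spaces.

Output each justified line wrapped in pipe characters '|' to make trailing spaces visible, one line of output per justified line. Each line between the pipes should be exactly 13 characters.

Answer: |tomato       |
|chapter      |
|elephant draw|
|with      box|
|plate    rock|
|string       |
|network      |
|silver       |
|universe     |

Derivation:
Line 1: ['tomato'] (min_width=6, slack=7)
Line 2: ['chapter'] (min_width=7, slack=6)
Line 3: ['elephant', 'draw'] (min_width=13, slack=0)
Line 4: ['with', 'box'] (min_width=8, slack=5)
Line 5: ['plate', 'rock'] (min_width=10, slack=3)
Line 6: ['string'] (min_width=6, slack=7)
Line 7: ['network'] (min_width=7, slack=6)
Line 8: ['silver'] (min_width=6, slack=7)
Line 9: ['universe'] (min_width=8, slack=5)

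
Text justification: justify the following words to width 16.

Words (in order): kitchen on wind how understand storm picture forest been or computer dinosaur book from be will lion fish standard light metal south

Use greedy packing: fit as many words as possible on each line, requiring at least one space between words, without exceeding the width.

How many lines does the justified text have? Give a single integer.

Answer: 10

Derivation:
Line 1: ['kitchen', 'on', 'wind'] (min_width=15, slack=1)
Line 2: ['how', 'understand'] (min_width=14, slack=2)
Line 3: ['storm', 'picture'] (min_width=13, slack=3)
Line 4: ['forest', 'been', 'or'] (min_width=14, slack=2)
Line 5: ['computer'] (min_width=8, slack=8)
Line 6: ['dinosaur', 'book'] (min_width=13, slack=3)
Line 7: ['from', 'be', 'will'] (min_width=12, slack=4)
Line 8: ['lion', 'fish'] (min_width=9, slack=7)
Line 9: ['standard', 'light'] (min_width=14, slack=2)
Line 10: ['metal', 'south'] (min_width=11, slack=5)
Total lines: 10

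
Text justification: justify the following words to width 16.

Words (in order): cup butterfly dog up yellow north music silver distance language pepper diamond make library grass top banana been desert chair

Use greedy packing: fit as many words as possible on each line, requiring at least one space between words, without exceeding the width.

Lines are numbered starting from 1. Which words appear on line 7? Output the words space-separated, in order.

Line 1: ['cup', 'butterfly'] (min_width=13, slack=3)
Line 2: ['dog', 'up', 'yellow'] (min_width=13, slack=3)
Line 3: ['north', 'music'] (min_width=11, slack=5)
Line 4: ['silver', 'distance'] (min_width=15, slack=1)
Line 5: ['language', 'pepper'] (min_width=15, slack=1)
Line 6: ['diamond', 'make'] (min_width=12, slack=4)
Line 7: ['library', 'grass'] (min_width=13, slack=3)
Line 8: ['top', 'banana', 'been'] (min_width=15, slack=1)
Line 9: ['desert', 'chair'] (min_width=12, slack=4)

Answer: library grass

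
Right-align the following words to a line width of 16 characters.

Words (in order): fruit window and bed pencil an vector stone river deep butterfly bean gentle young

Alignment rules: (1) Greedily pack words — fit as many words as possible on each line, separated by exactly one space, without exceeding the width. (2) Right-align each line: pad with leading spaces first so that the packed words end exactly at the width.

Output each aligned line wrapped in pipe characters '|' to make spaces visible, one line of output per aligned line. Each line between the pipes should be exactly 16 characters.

Line 1: ['fruit', 'window', 'and'] (min_width=16, slack=0)
Line 2: ['bed', 'pencil', 'an'] (min_width=13, slack=3)
Line 3: ['vector', 'stone'] (min_width=12, slack=4)
Line 4: ['river', 'deep'] (min_width=10, slack=6)
Line 5: ['butterfly', 'bean'] (min_width=14, slack=2)
Line 6: ['gentle', 'young'] (min_width=12, slack=4)

Answer: |fruit window and|
|   bed pencil an|
|    vector stone|
|      river deep|
|  butterfly bean|
|    gentle young|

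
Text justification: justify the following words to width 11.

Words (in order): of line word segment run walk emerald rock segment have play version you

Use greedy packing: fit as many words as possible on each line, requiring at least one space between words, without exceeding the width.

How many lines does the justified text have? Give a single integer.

Line 1: ['of', 'line'] (min_width=7, slack=4)
Line 2: ['word'] (min_width=4, slack=7)
Line 3: ['segment', 'run'] (min_width=11, slack=0)
Line 4: ['walk'] (min_width=4, slack=7)
Line 5: ['emerald'] (min_width=7, slack=4)
Line 6: ['rock'] (min_width=4, slack=7)
Line 7: ['segment'] (min_width=7, slack=4)
Line 8: ['have', 'play'] (min_width=9, slack=2)
Line 9: ['version', 'you'] (min_width=11, slack=0)
Total lines: 9

Answer: 9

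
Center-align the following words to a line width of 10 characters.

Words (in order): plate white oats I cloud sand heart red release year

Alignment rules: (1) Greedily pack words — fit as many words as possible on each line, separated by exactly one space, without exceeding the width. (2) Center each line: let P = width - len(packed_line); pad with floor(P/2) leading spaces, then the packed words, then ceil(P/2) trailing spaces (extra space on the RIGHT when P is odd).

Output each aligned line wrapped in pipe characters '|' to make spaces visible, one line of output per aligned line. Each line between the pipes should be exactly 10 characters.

Line 1: ['plate'] (min_width=5, slack=5)
Line 2: ['white', 'oats'] (min_width=10, slack=0)
Line 3: ['I', 'cloud'] (min_width=7, slack=3)
Line 4: ['sand', 'heart'] (min_width=10, slack=0)
Line 5: ['red'] (min_width=3, slack=7)
Line 6: ['release'] (min_width=7, slack=3)
Line 7: ['year'] (min_width=4, slack=6)

Answer: |  plate   |
|white oats|
| I cloud  |
|sand heart|
|   red    |
| release  |
|   year   |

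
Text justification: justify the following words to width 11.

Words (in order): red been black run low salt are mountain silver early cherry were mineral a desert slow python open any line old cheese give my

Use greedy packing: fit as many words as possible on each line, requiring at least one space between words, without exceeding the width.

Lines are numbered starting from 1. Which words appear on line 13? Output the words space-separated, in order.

Answer: old cheese

Derivation:
Line 1: ['red', 'been'] (min_width=8, slack=3)
Line 2: ['black', 'run'] (min_width=9, slack=2)
Line 3: ['low', 'salt'] (min_width=8, slack=3)
Line 4: ['are'] (min_width=3, slack=8)
Line 5: ['mountain'] (min_width=8, slack=3)
Line 6: ['silver'] (min_width=6, slack=5)
Line 7: ['early'] (min_width=5, slack=6)
Line 8: ['cherry', 'were'] (min_width=11, slack=0)
Line 9: ['mineral', 'a'] (min_width=9, slack=2)
Line 10: ['desert', 'slow'] (min_width=11, slack=0)
Line 11: ['python', 'open'] (min_width=11, slack=0)
Line 12: ['any', 'line'] (min_width=8, slack=3)
Line 13: ['old', 'cheese'] (min_width=10, slack=1)
Line 14: ['give', 'my'] (min_width=7, slack=4)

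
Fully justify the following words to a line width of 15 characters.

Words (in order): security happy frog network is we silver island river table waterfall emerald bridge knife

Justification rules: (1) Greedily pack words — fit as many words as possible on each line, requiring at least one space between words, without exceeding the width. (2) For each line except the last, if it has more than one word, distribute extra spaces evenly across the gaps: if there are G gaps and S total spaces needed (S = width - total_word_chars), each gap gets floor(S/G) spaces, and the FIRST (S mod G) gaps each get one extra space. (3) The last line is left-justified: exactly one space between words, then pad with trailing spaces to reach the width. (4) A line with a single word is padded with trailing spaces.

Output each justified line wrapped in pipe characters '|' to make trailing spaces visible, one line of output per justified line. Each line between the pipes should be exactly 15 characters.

Line 1: ['security', 'happy'] (min_width=14, slack=1)
Line 2: ['frog', 'network', 'is'] (min_width=15, slack=0)
Line 3: ['we', 'silver'] (min_width=9, slack=6)
Line 4: ['island', 'river'] (min_width=12, slack=3)
Line 5: ['table', 'waterfall'] (min_width=15, slack=0)
Line 6: ['emerald', 'bridge'] (min_width=14, slack=1)
Line 7: ['knife'] (min_width=5, slack=10)

Answer: |security  happy|
|frog network is|
|we       silver|
|island    river|
|table waterfall|
|emerald  bridge|
|knife          |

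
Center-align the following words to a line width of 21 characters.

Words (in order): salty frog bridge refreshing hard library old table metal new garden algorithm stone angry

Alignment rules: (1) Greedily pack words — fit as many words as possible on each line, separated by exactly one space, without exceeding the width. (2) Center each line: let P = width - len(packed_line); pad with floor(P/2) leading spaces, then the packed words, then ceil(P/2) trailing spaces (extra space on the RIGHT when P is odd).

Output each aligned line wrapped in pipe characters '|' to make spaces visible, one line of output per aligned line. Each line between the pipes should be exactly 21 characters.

Answer: |  salty frog bridge  |
|   refreshing hard   |
|  library old table  |
|  metal new garden   |
|algorithm stone angry|

Derivation:
Line 1: ['salty', 'frog', 'bridge'] (min_width=17, slack=4)
Line 2: ['refreshing', 'hard'] (min_width=15, slack=6)
Line 3: ['library', 'old', 'table'] (min_width=17, slack=4)
Line 4: ['metal', 'new', 'garden'] (min_width=16, slack=5)
Line 5: ['algorithm', 'stone', 'angry'] (min_width=21, slack=0)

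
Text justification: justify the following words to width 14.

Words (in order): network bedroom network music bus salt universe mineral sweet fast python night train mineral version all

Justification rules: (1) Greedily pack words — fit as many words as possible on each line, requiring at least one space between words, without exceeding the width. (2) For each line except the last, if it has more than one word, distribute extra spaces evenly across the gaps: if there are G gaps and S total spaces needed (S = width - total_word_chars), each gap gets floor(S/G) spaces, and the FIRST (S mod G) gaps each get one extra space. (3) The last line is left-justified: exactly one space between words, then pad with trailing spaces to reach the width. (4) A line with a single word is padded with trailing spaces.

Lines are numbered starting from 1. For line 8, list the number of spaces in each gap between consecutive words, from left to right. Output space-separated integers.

Answer: 4

Derivation:
Line 1: ['network'] (min_width=7, slack=7)
Line 2: ['bedroom'] (min_width=7, slack=7)
Line 3: ['network', 'music'] (min_width=13, slack=1)
Line 4: ['bus', 'salt'] (min_width=8, slack=6)
Line 5: ['universe'] (min_width=8, slack=6)
Line 6: ['mineral', 'sweet'] (min_width=13, slack=1)
Line 7: ['fast', 'python'] (min_width=11, slack=3)
Line 8: ['night', 'train'] (min_width=11, slack=3)
Line 9: ['mineral'] (min_width=7, slack=7)
Line 10: ['version', 'all'] (min_width=11, slack=3)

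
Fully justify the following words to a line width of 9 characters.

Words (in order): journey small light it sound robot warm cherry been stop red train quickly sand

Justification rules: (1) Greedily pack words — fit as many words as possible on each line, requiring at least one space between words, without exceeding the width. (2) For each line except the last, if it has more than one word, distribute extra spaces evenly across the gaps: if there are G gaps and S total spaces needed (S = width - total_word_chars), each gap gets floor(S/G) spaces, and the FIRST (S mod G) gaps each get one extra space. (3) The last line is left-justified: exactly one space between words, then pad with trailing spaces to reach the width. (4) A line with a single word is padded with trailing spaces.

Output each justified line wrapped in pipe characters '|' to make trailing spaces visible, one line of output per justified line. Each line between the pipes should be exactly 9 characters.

Line 1: ['journey'] (min_width=7, slack=2)
Line 2: ['small'] (min_width=5, slack=4)
Line 3: ['light', 'it'] (min_width=8, slack=1)
Line 4: ['sound'] (min_width=5, slack=4)
Line 5: ['robot'] (min_width=5, slack=4)
Line 6: ['warm'] (min_width=4, slack=5)
Line 7: ['cherry'] (min_width=6, slack=3)
Line 8: ['been', 'stop'] (min_width=9, slack=0)
Line 9: ['red', 'train'] (min_width=9, slack=0)
Line 10: ['quickly'] (min_width=7, slack=2)
Line 11: ['sand'] (min_width=4, slack=5)

Answer: |journey  |
|small    |
|light  it|
|sound    |
|robot    |
|warm     |
|cherry   |
|been stop|
|red train|
|quickly  |
|sand     |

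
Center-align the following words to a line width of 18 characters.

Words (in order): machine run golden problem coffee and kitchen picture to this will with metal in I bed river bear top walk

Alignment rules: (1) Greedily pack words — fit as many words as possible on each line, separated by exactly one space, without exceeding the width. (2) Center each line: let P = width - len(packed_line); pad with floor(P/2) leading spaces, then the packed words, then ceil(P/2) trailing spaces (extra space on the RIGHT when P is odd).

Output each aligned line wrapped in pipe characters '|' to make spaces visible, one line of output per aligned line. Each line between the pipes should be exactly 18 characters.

Answer: |machine run golden|
|problem coffee and|
|kitchen picture to|
|  this will with  |
|  metal in I bed  |
|  river bear top  |
|       walk       |

Derivation:
Line 1: ['machine', 'run', 'golden'] (min_width=18, slack=0)
Line 2: ['problem', 'coffee', 'and'] (min_width=18, slack=0)
Line 3: ['kitchen', 'picture', 'to'] (min_width=18, slack=0)
Line 4: ['this', 'will', 'with'] (min_width=14, slack=4)
Line 5: ['metal', 'in', 'I', 'bed'] (min_width=14, slack=4)
Line 6: ['river', 'bear', 'top'] (min_width=14, slack=4)
Line 7: ['walk'] (min_width=4, slack=14)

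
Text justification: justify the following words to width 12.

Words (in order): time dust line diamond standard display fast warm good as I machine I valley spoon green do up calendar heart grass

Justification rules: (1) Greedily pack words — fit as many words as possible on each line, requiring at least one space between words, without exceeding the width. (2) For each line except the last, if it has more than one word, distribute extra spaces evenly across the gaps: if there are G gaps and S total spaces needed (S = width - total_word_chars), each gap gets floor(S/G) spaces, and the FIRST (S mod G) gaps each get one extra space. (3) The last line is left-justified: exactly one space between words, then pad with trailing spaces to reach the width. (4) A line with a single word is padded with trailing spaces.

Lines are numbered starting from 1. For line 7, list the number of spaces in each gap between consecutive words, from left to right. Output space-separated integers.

Line 1: ['time', 'dust'] (min_width=9, slack=3)
Line 2: ['line', 'diamond'] (min_width=12, slack=0)
Line 3: ['standard'] (min_width=8, slack=4)
Line 4: ['display', 'fast'] (min_width=12, slack=0)
Line 5: ['warm', 'good', 'as'] (min_width=12, slack=0)
Line 6: ['I', 'machine', 'I'] (min_width=11, slack=1)
Line 7: ['valley', 'spoon'] (min_width=12, slack=0)
Line 8: ['green', 'do', 'up'] (min_width=11, slack=1)
Line 9: ['calendar'] (min_width=8, slack=4)
Line 10: ['heart', 'grass'] (min_width=11, slack=1)

Answer: 1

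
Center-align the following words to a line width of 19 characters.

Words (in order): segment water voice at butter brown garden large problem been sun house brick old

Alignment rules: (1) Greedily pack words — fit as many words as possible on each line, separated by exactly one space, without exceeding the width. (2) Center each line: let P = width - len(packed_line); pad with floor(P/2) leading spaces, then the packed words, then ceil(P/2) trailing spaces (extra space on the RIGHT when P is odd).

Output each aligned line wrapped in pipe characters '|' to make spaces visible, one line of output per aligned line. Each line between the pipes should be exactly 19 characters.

Line 1: ['segment', 'water', 'voice'] (min_width=19, slack=0)
Line 2: ['at', 'butter', 'brown'] (min_width=15, slack=4)
Line 3: ['garden', 'large'] (min_width=12, slack=7)
Line 4: ['problem', 'been', 'sun'] (min_width=16, slack=3)
Line 5: ['house', 'brick', 'old'] (min_width=15, slack=4)

Answer: |segment water voice|
|  at butter brown  |
|   garden large    |
| problem been sun  |
|  house brick old  |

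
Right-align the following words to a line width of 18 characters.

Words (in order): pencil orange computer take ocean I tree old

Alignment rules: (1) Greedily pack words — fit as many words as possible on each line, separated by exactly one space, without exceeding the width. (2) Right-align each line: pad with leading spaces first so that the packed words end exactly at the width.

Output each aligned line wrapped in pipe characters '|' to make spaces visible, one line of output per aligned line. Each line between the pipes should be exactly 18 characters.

Answer: |     pencil orange|
|     computer take|
|  ocean I tree old|

Derivation:
Line 1: ['pencil', 'orange'] (min_width=13, slack=5)
Line 2: ['computer', 'take'] (min_width=13, slack=5)
Line 3: ['ocean', 'I', 'tree', 'old'] (min_width=16, slack=2)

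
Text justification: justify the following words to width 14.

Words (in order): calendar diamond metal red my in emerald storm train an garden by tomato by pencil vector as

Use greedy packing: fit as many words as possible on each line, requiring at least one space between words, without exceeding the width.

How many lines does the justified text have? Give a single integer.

Line 1: ['calendar'] (min_width=8, slack=6)
Line 2: ['diamond', 'metal'] (min_width=13, slack=1)
Line 3: ['red', 'my', 'in'] (min_width=9, slack=5)
Line 4: ['emerald', 'storm'] (min_width=13, slack=1)
Line 5: ['train', 'an'] (min_width=8, slack=6)
Line 6: ['garden', 'by'] (min_width=9, slack=5)
Line 7: ['tomato', 'by'] (min_width=9, slack=5)
Line 8: ['pencil', 'vector'] (min_width=13, slack=1)
Line 9: ['as'] (min_width=2, slack=12)
Total lines: 9

Answer: 9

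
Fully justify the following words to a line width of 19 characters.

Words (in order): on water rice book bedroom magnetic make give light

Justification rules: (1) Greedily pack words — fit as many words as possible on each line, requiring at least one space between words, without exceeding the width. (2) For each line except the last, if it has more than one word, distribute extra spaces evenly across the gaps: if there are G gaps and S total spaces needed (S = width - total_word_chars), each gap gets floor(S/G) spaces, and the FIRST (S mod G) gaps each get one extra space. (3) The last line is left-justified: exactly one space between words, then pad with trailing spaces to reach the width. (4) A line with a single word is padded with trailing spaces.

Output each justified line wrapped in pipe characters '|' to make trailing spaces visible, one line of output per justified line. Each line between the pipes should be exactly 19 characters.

Line 1: ['on', 'water', 'rice', 'book'] (min_width=18, slack=1)
Line 2: ['bedroom', 'magnetic'] (min_width=16, slack=3)
Line 3: ['make', 'give', 'light'] (min_width=15, slack=4)

Answer: |on  water rice book|
|bedroom    magnetic|
|make give light    |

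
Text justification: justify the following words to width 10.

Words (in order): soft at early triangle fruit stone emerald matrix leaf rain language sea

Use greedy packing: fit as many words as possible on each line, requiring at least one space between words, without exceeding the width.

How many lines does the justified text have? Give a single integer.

Line 1: ['soft', 'at'] (min_width=7, slack=3)
Line 2: ['early'] (min_width=5, slack=5)
Line 3: ['triangle'] (min_width=8, slack=2)
Line 4: ['fruit'] (min_width=5, slack=5)
Line 5: ['stone'] (min_width=5, slack=5)
Line 6: ['emerald'] (min_width=7, slack=3)
Line 7: ['matrix'] (min_width=6, slack=4)
Line 8: ['leaf', 'rain'] (min_width=9, slack=1)
Line 9: ['language'] (min_width=8, slack=2)
Line 10: ['sea'] (min_width=3, slack=7)
Total lines: 10

Answer: 10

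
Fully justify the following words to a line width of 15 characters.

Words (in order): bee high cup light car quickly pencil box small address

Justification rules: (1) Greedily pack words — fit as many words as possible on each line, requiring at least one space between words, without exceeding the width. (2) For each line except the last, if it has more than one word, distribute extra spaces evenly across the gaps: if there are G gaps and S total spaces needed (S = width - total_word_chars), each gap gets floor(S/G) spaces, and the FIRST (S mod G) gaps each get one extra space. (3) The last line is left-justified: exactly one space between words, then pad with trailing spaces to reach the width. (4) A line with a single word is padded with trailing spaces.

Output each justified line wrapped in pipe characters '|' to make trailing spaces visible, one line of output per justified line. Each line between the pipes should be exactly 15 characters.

Line 1: ['bee', 'high', 'cup'] (min_width=12, slack=3)
Line 2: ['light', 'car'] (min_width=9, slack=6)
Line 3: ['quickly', 'pencil'] (min_width=14, slack=1)
Line 4: ['box', 'small'] (min_width=9, slack=6)
Line 5: ['address'] (min_width=7, slack=8)

Answer: |bee   high  cup|
|light       car|
|quickly  pencil|
|box       small|
|address        |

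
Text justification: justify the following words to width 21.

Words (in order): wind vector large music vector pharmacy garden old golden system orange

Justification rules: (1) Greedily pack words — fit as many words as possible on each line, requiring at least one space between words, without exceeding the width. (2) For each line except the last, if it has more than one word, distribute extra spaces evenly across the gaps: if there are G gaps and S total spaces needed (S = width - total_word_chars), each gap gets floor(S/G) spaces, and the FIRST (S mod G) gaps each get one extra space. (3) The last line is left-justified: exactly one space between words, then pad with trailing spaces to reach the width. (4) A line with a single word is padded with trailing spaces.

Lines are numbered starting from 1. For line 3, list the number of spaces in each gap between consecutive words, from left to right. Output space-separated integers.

Answer: 3 3

Derivation:
Line 1: ['wind', 'vector', 'large'] (min_width=17, slack=4)
Line 2: ['music', 'vector', 'pharmacy'] (min_width=21, slack=0)
Line 3: ['garden', 'old', 'golden'] (min_width=17, slack=4)
Line 4: ['system', 'orange'] (min_width=13, slack=8)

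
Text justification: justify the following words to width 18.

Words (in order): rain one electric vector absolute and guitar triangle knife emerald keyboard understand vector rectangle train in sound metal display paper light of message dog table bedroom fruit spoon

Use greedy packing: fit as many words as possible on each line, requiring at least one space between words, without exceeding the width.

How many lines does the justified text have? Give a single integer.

Answer: 12

Derivation:
Line 1: ['rain', 'one', 'electric'] (min_width=17, slack=1)
Line 2: ['vector', 'absolute'] (min_width=15, slack=3)
Line 3: ['and', 'guitar'] (min_width=10, slack=8)
Line 4: ['triangle', 'knife'] (min_width=14, slack=4)
Line 5: ['emerald', 'keyboard'] (min_width=16, slack=2)
Line 6: ['understand', 'vector'] (min_width=17, slack=1)
Line 7: ['rectangle', 'train', 'in'] (min_width=18, slack=0)
Line 8: ['sound', 'metal'] (min_width=11, slack=7)
Line 9: ['display', 'paper'] (min_width=13, slack=5)
Line 10: ['light', 'of', 'message'] (min_width=16, slack=2)
Line 11: ['dog', 'table', 'bedroom'] (min_width=17, slack=1)
Line 12: ['fruit', 'spoon'] (min_width=11, slack=7)
Total lines: 12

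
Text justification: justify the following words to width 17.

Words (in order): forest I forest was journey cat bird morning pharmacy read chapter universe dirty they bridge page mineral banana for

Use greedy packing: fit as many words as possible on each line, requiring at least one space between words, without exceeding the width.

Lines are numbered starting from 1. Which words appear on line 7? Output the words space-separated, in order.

Answer: page mineral

Derivation:
Line 1: ['forest', 'I', 'forest'] (min_width=15, slack=2)
Line 2: ['was', 'journey', 'cat'] (min_width=15, slack=2)
Line 3: ['bird', 'morning'] (min_width=12, slack=5)
Line 4: ['pharmacy', 'read'] (min_width=13, slack=4)
Line 5: ['chapter', 'universe'] (min_width=16, slack=1)
Line 6: ['dirty', 'they', 'bridge'] (min_width=17, slack=0)
Line 7: ['page', 'mineral'] (min_width=12, slack=5)
Line 8: ['banana', 'for'] (min_width=10, slack=7)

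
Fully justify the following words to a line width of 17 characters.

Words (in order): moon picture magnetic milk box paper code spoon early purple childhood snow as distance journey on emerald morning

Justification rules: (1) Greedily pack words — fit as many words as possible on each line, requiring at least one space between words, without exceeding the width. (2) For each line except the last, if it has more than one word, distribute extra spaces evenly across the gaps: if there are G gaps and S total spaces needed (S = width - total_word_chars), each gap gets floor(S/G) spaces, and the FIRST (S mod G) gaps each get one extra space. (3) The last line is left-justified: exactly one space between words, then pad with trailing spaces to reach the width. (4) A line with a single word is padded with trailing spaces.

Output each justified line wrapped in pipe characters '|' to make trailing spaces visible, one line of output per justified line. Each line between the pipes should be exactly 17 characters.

Line 1: ['moon', 'picture'] (min_width=12, slack=5)
Line 2: ['magnetic', 'milk', 'box'] (min_width=17, slack=0)
Line 3: ['paper', 'code', 'spoon'] (min_width=16, slack=1)
Line 4: ['early', 'purple'] (min_width=12, slack=5)
Line 5: ['childhood', 'snow', 'as'] (min_width=17, slack=0)
Line 6: ['distance', 'journey'] (min_width=16, slack=1)
Line 7: ['on', 'emerald'] (min_width=10, slack=7)
Line 8: ['morning'] (min_width=7, slack=10)

Answer: |moon      picture|
|magnetic milk box|
|paper  code spoon|
|early      purple|
|childhood snow as|
|distance  journey|
|on        emerald|
|morning          |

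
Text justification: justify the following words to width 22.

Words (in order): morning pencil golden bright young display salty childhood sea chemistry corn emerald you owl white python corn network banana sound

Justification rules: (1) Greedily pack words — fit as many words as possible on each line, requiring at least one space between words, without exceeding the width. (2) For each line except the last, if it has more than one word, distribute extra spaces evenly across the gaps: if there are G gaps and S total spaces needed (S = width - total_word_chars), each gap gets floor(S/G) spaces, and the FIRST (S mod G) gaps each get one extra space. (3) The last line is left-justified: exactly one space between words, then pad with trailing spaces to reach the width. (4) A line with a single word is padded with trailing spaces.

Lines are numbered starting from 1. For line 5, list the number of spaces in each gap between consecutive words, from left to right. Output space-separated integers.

Answer: 2 2 1

Derivation:
Line 1: ['morning', 'pencil', 'golden'] (min_width=21, slack=1)
Line 2: ['bright', 'young', 'display'] (min_width=20, slack=2)
Line 3: ['salty', 'childhood', 'sea'] (min_width=19, slack=3)
Line 4: ['chemistry', 'corn', 'emerald'] (min_width=22, slack=0)
Line 5: ['you', 'owl', 'white', 'python'] (min_width=20, slack=2)
Line 6: ['corn', 'network', 'banana'] (min_width=19, slack=3)
Line 7: ['sound'] (min_width=5, slack=17)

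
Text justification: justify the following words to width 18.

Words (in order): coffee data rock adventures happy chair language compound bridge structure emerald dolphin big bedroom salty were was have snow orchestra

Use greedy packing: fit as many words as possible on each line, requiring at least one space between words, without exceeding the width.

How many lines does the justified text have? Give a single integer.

Answer: 9

Derivation:
Line 1: ['coffee', 'data', 'rock'] (min_width=16, slack=2)
Line 2: ['adventures', 'happy'] (min_width=16, slack=2)
Line 3: ['chair', 'language'] (min_width=14, slack=4)
Line 4: ['compound', 'bridge'] (min_width=15, slack=3)
Line 5: ['structure', 'emerald'] (min_width=17, slack=1)
Line 6: ['dolphin', 'big'] (min_width=11, slack=7)
Line 7: ['bedroom', 'salty', 'were'] (min_width=18, slack=0)
Line 8: ['was', 'have', 'snow'] (min_width=13, slack=5)
Line 9: ['orchestra'] (min_width=9, slack=9)
Total lines: 9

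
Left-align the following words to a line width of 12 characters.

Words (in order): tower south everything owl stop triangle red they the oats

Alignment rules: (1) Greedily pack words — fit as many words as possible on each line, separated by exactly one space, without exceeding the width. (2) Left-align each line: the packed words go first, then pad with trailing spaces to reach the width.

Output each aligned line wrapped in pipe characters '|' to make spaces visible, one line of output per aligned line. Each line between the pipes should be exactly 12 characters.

Answer: |tower south |
|everything  |
|owl stop    |
|triangle red|
|they the    |
|oats        |

Derivation:
Line 1: ['tower', 'south'] (min_width=11, slack=1)
Line 2: ['everything'] (min_width=10, slack=2)
Line 3: ['owl', 'stop'] (min_width=8, slack=4)
Line 4: ['triangle', 'red'] (min_width=12, slack=0)
Line 5: ['they', 'the'] (min_width=8, slack=4)
Line 6: ['oats'] (min_width=4, slack=8)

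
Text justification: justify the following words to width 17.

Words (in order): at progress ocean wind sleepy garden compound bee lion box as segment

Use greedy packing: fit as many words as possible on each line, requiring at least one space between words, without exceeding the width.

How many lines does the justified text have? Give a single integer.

Line 1: ['at', 'progress', 'ocean'] (min_width=17, slack=0)
Line 2: ['wind', 'sleepy'] (min_width=11, slack=6)
Line 3: ['garden', 'compound'] (min_width=15, slack=2)
Line 4: ['bee', 'lion', 'box', 'as'] (min_width=15, slack=2)
Line 5: ['segment'] (min_width=7, slack=10)
Total lines: 5

Answer: 5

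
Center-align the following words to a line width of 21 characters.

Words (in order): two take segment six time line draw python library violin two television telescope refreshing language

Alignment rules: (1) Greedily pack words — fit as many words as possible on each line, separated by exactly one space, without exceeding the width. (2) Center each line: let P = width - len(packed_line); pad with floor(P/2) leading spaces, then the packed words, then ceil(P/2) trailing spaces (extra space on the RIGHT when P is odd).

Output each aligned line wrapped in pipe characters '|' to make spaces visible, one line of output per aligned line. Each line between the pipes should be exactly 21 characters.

Line 1: ['two', 'take', 'segment', 'six'] (min_width=20, slack=1)
Line 2: ['time', 'line', 'draw', 'python'] (min_width=21, slack=0)
Line 3: ['library', 'violin', 'two'] (min_width=18, slack=3)
Line 4: ['television', 'telescope'] (min_width=20, slack=1)
Line 5: ['refreshing', 'language'] (min_width=19, slack=2)

Answer: |two take segment six |
|time line draw python|
| library violin two  |
|television telescope |
| refreshing language |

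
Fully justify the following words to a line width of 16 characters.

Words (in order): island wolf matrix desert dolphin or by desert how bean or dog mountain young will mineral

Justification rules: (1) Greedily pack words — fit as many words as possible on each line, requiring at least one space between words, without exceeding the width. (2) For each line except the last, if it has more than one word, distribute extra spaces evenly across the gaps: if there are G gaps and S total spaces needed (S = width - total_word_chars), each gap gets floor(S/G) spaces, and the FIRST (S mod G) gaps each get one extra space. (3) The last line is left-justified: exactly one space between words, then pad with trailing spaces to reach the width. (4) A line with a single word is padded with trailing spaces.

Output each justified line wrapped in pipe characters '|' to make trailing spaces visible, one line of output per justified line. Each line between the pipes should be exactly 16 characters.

Answer: |island      wolf|
|matrix    desert|
|dolphin   or  by|
|desert  how bean|
|or  dog mountain|
|young       will|
|mineral         |

Derivation:
Line 1: ['island', 'wolf'] (min_width=11, slack=5)
Line 2: ['matrix', 'desert'] (min_width=13, slack=3)
Line 3: ['dolphin', 'or', 'by'] (min_width=13, slack=3)
Line 4: ['desert', 'how', 'bean'] (min_width=15, slack=1)
Line 5: ['or', 'dog', 'mountain'] (min_width=15, slack=1)
Line 6: ['young', 'will'] (min_width=10, slack=6)
Line 7: ['mineral'] (min_width=7, slack=9)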